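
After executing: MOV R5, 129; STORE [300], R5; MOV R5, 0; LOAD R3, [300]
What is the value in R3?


Register and memory trace:
  MOV R5, 129  → R5 = 129
  STORE [300], R5  → mem[300] = 129
  MOV R5, 0  → R5 = 0
  LOAD R3, [300]  → R3 = mem[300] = 129
Final: R3 = 129

129


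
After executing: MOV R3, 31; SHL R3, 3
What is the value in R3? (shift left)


Register state trace:
  MOV R3, 31  → R3 = 31
  SHL R3, 3  → R3 = 31 << 3 = 31 * 2^3 = 248
Final: R3 = 248

248


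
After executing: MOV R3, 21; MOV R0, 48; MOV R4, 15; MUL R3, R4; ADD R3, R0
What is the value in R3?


Register state trace:
  MOV R3, 21  → R3 = 21
  MOV R0, 48  → R0 = 48
  MOV R4, 15  → R4 = 15
  MUL R3, R4  → R3 = 21 * 15 = 315
  ADD R3, R0  → R3 = 315 + 48 = 363
Final: R3 = 363

363


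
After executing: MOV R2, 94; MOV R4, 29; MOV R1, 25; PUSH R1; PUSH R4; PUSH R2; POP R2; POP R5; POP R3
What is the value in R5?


Stack trace (top is rightmost):
  MOV R2, 94  → R2 = 94
  MOV R4, 29  → R4 = 29
  MOV R1, 25  → R1 = 25
  PUSH R1  → stack: [25]
  PUSH R4  → stack: [25, 29]
  PUSH R2  → stack: [25, 29, 94]
  POP R2  → R2 = 94, stack: [25, 29]
  POP R5  → R5 = 29, stack: [25]
  POP R3  → R3 = 25, stack: []
Final: R5 = 29

29


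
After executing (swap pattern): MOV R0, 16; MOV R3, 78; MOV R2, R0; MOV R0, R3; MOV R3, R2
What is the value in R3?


Register state trace (swap pattern):
  MOV R0, 16  → R0 = 16
  MOV R3, 78  → R3 = 78
  MOV R2, R0  → R2 = 16  (save R0)
  MOV R0, R3  → R0 = 78  (R0 gets R3's value)
  MOV R3, R2  → R3 = 16  (R3 gets saved value)
Final: R3 = 16

16


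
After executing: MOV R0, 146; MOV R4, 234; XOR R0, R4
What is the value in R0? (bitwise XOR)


Register state trace:
  MOV R0, 146  → R0 = 146 (0b10010010)
  MOV R4, 234  → R4 = 234 (0b11101010)
  XOR R0, R4  → R0 = 146 XOR 234 = 120 (0b01111000)
Final: R0 = 120

120


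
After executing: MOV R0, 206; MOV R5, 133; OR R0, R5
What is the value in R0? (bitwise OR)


Register state trace:
  MOV R0, 206  → R0 = 206 (0b11001110)
  MOV R5, 133  → R5 = 133 (0b10000101)
  OR R0, R5   → R0 = 206 OR 133 = 207 (0b11001111)
Final: R0 = 207

207


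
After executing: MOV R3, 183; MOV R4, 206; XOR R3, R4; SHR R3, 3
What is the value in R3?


Register state trace:
  MOV R3, 183  → R3 = 183 (0b10110111)
  MOV R4, 206  → R4 = 206 (0b11001110)
  XOR R3, R4  → R3 = 183 XOR 206 = 121 (0b01111001)
  SHR R3, 3  → R3 = 121 >> 3 = 15
Final: R3 = 15

15


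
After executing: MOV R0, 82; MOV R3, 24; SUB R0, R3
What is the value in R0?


Register state trace:
  MOV R0, 82  → R0 = 82
  MOV R3, 24  → R3 = 24
  SUB R0, R3  → R0 = 82 - 24 = 58
Final: R0 = 58

58


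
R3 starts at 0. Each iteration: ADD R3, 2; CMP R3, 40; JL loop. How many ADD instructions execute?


Loop trace (R3 starts at 0, target 40, step 2):
  ADD #1: R3 = 0 + 2 = 2  → 2 < 40, loop
  ADD #2: R3 = 2 + 2 = 4  → 4 < 40, loop
  ADD #3: R3 = 4 + 2 = 6  → 6 < 40, loop
  ADD #4: R3 = 6 + 2 = 8  → 8 < 40, loop
  ADD #5: R3 = 8 + 2 = 10  → 10 < 40, loop
  ADD #6: R3 = 10 + 2 = 12  → 12 < 40, loop
  ADD #7: R3 = 12 + 2 = 14  → 14 < 40, loop
  ADD #8: R3 = 14 + 2 = 16  → 16 < 40, loop
  ADD #9: R3 = 16 + 2 = 18  → 18 < 40, loop
  ADD #10: R3 = 18 + 2 = 20  → 20 < 40, loop
  ADD #11: R3 = 20 + 2 = 22  → 22 < 40, loop
  ADD #12: R3 = 22 + 2 = 24  → 24 < 40, loop
  ADD #13: R3 = 24 + 2 = 26  → 26 < 40, loop
  ADD #14: R3 = 26 + 2 = 28  → 28 < 40, loop
  ADD #15: R3 = 28 + 2 = 30  → 30 < 40, loop
  ADD #16: R3 = 30 + 2 = 32  → 32 < 40, loop
  ADD #17: R3 = 32 + 2 = 34  → 34 < 40, loop
  ADD #18: R3 = 34 + 2 = 36  → 36 < 40, loop
  ADD #19: R3 = 36 + 2 = 38  → 38 < 40, loop
  ADD #20: R3 = 38 + 2 = 40  → 40 >= 40, exit
Total ADD instructions: 20

20


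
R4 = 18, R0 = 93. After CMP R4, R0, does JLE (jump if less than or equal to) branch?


Trace:
  R4 = 18, R0 = 93
  CMP R4, R0  → compares 18 vs 93
  JLE checks: is 18 less than or equal to 93?
  18 < 93, so condition is true
Branch taken: Yes

Yes


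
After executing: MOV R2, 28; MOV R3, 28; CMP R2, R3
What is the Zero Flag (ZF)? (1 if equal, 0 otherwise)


Register state trace:
  MOV R2, 28  → R2 = 28
  MOV R3, 28  → R3 = 28
  CMP R2, R3  → computes 28 - 28 = 0
  Result is zero, so values are equal
ZF = 1

1


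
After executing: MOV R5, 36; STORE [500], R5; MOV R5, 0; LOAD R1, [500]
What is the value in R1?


Register and memory trace:
  MOV R5, 36  → R5 = 36
  STORE [500], R5  → mem[500] = 36
  MOV R5, 0  → R5 = 0
  LOAD R1, [500]  → R1 = mem[500] = 36
Final: R1 = 36

36


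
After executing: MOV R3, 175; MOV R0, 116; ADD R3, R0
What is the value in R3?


Register state trace:
  MOV R3, 175  → R3 = 175
  MOV R0, 116  → R0 = 116
  ADD R3, R0  → R3 = 175 + 116 = 291
Final: R3 = 291

291


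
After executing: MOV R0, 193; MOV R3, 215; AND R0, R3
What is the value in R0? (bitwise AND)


Register state trace:
  MOV R0, 193  → R0 = 193 (0b11000001)
  MOV R3, 215  → R3 = 215 (0b11010111)
  AND R0, R3  → R0 = 193 AND 215 = 193 (0b11000001)
Final: R0 = 193

193


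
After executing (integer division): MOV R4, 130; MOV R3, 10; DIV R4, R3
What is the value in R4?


Register state trace:
  MOV R4, 130  → R4 = 130
  MOV R3, 10  → R3 = 10
  DIV R4, R3  → R4 = 130 // 10 = 13
Final: R4 = 13

13


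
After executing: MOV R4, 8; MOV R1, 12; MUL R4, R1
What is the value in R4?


Register state trace:
  MOV R4, 8  → R4 = 8
  MOV R1, 12  → R1 = 12
  MUL R4, R1  → R4 = 8 * 12 = 96
Final: R4 = 96

96


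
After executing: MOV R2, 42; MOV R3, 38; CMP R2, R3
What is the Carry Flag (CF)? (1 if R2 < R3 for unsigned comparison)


Register state trace:
  MOV R2, 42  → R2 = 42
  MOV R3, 38  → R3 = 38
  CMP R2, R3  → unsigned 42 - 38: no borrow
  42 >= 38, so CF = 0
CF = 0

0


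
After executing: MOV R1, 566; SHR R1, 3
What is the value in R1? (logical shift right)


Register state trace:
  MOV R1, 566  → R1 = 566
  SHR R1, 3  → R1 = 566 >> 3 = 566 // 2^3 = 70
Final: R1 = 70

70


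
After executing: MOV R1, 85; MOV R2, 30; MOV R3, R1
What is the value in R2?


Register state trace:
  MOV R1, 85  → R1 = 85
  MOV R2, 30  → R2 = 30
  MOV R3, R1  → R3 = 85
Final: R2 = 30

30


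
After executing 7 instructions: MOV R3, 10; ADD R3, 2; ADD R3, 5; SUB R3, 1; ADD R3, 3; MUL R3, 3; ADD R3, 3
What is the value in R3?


Register state trace:
  MOV R3, 10  → R3 = 10
  ADD R3, 2  → R3 = 10 + 2 = 12
  ADD R3, 5  → R3 = 12 + 5 = 17
  SUB R3, 1  → R3 = 17 - 1 = 16
  ADD R3, 3  → R3 = 16 + 3 = 19
  MUL R3, 3  → R3 = 19 * 3 = 57
  ADD R3, 3  → R3 = 57 + 3 = 60
Final: R3 = 60

60


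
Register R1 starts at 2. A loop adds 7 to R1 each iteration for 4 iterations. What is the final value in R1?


Starting value: R1 = 2
  Iter 1: R1 = 2 + 7 = 9
  Iter 2: R1 = 9 + 7 = 16
  Iter 3: R1 = 16 + 7 = 23
  Iter 4: R1 = 23 + 7 = 30
Final: R1 = 30

30


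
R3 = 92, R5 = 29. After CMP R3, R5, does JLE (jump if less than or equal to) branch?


Trace:
  R3 = 92, R5 = 29
  CMP R3, R5  → compares 92 vs 29
  JLE checks: is 92 less than or equal to 29?
  92 > 29, so condition is false
Branch taken: No

No


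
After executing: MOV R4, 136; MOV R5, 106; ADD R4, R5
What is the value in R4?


Register state trace:
  MOV R4, 136  → R4 = 136
  MOV R5, 106  → R5 = 106
  ADD R4, R5  → R4 = 136 + 106 = 242
Final: R4 = 242

242


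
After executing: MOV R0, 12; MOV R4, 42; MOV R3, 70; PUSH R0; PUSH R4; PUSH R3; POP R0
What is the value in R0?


Stack trace (top is rightmost):
  MOV R0, 12  → R0 = 12
  MOV R4, 42  → R4 = 42
  MOV R3, 70  → R3 = 70
  PUSH R0  → stack: [12]
  PUSH R4  → stack: [12, 42]
  PUSH R3  → stack: [12, 42, 70]
  POP R0  → R0 = 70, stack: [12, 42]
Final: R0 = 70

70


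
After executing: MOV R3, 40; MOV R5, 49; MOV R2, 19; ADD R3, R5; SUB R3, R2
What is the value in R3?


Register state trace:
  MOV R3, 40  → R3 = 40
  MOV R5, 49  → R5 = 49
  MOV R2, 19  → R2 = 19
  ADD R3, R5  → R3 = 40 + 49 = 89
  SUB R3, R2  → R3 = 89 - 19 = 70
Final: R3 = 70

70


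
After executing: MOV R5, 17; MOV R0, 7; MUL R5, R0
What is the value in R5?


Register state trace:
  MOV R5, 17  → R5 = 17
  MOV R0, 7  → R0 = 7
  MUL R5, R0  → R5 = 17 * 7 = 119
Final: R5 = 119

119


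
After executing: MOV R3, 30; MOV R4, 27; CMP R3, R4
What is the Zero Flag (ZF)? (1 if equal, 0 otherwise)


Register state trace:
  MOV R3, 30  → R3 = 30
  MOV R4, 27  → R4 = 27
  CMP R3, R4  → computes 30 - 27 = 3
  Result is nonzero, so values are not equal
ZF = 0

0


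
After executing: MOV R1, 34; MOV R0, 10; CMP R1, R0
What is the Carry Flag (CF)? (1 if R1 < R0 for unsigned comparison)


Register state trace:
  MOV R1, 34  → R1 = 34
  MOV R0, 10  → R0 = 10
  CMP R1, R0  → unsigned 34 - 10: no borrow
  34 >= 10, so CF = 0
CF = 0

0


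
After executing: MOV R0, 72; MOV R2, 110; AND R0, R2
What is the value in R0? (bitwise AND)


Register state trace:
  MOV R0, 72  → R0 = 72 (0b01001000)
  MOV R2, 110  → R2 = 110 (0b01101110)
  AND R0, R2  → R0 = 72 AND 110 = 72 (0b01001000)
Final: R0 = 72

72


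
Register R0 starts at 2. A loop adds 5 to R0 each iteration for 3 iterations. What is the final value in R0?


Starting value: R0 = 2
  Iter 1: R0 = 2 + 5 = 7
  Iter 2: R0 = 7 + 5 = 12
  Iter 3: R0 = 12 + 5 = 17
Final: R0 = 17

17


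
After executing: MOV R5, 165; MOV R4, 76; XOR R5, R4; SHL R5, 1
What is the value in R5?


Register state trace:
  MOV R5, 165  → R5 = 165 (0b10100101)
  MOV R4, 76  → R4 = 76 (0b01001100)
  XOR R5, R4  → R5 = 165 XOR 76 = 233 (0b11101001)
  SHL R5, 1  → R5 = 233 << 1 = 466
Final: R5 = 466

466


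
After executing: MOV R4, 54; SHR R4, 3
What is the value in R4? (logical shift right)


Register state trace:
  MOV R4, 54  → R4 = 54
  SHR R4, 3  → R4 = 54 >> 3 = 54 // 2^3 = 6
Final: R4 = 6

6


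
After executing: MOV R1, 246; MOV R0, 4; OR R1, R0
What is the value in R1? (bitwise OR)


Register state trace:
  MOV R1, 246  → R1 = 246 (0b11110110)
  MOV R0, 4  → R0 = 4 (0b00000100)
  OR R1, R0   → R1 = 246 OR 4 = 246 (0b11110110)
Final: R1 = 246

246


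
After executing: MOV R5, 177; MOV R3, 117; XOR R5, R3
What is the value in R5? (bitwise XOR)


Register state trace:
  MOV R5, 177  → R5 = 177 (0b10110001)
  MOV R3, 117  → R3 = 117 (0b01110101)
  XOR R5, R3  → R5 = 177 XOR 117 = 196 (0b11000100)
Final: R5 = 196

196


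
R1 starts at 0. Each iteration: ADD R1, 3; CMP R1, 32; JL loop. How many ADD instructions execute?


Loop trace (R1 starts at 0, target 32, step 3):
  ADD #1: R1 = 0 + 3 = 3  → 3 < 32, loop
  ADD #2: R1 = 3 + 3 = 6  → 6 < 32, loop
  ADD #3: R1 = 6 + 3 = 9  → 9 < 32, loop
  ADD #4: R1 = 9 + 3 = 12  → 12 < 32, loop
  ADD #5: R1 = 12 + 3 = 15  → 15 < 32, loop
  ADD #6: R1 = 15 + 3 = 18  → 18 < 32, loop
  ADD #7: R1 = 18 + 3 = 21  → 21 < 32, loop
  ADD #8: R1 = 21 + 3 = 24  → 24 < 32, loop
  ADD #9: R1 = 24 + 3 = 27  → 27 < 32, loop
  ADD #10: R1 = 27 + 3 = 30  → 30 < 32, loop
  ADD #11: R1 = 30 + 3 = 33  → 33 >= 32, exit
Total ADD instructions: 11

11


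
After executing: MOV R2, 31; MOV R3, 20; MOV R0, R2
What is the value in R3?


Register state trace:
  MOV R2, 31  → R2 = 31
  MOV R3, 20  → R3 = 20
  MOV R0, R2  → R0 = 31
Final: R3 = 20

20


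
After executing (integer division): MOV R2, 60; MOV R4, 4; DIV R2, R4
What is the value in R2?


Register state trace:
  MOV R2, 60  → R2 = 60
  MOV R4, 4  → R4 = 4
  DIV R2, R4  → R2 = 60 // 4 = 15
Final: R2 = 15

15


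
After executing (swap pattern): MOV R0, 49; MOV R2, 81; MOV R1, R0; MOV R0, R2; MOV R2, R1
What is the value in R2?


Register state trace (swap pattern):
  MOV R0, 49  → R0 = 49
  MOV R2, 81  → R2 = 81
  MOV R1, R0  → R1 = 49  (save R0)
  MOV R0, R2  → R0 = 81  (R0 gets R2's value)
  MOV R2, R1  → R2 = 49  (R2 gets saved value)
Final: R2 = 49

49


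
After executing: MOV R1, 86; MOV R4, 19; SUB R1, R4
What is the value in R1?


Register state trace:
  MOV R1, 86  → R1 = 86
  MOV R4, 19  → R4 = 19
  SUB R1, R4  → R1 = 86 - 19 = 67
Final: R1 = 67

67


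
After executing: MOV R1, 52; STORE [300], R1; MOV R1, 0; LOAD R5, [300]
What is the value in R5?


Register and memory trace:
  MOV R1, 52  → R1 = 52
  STORE [300], R1  → mem[300] = 52
  MOV R1, 0  → R1 = 0
  LOAD R5, [300]  → R5 = mem[300] = 52
Final: R5 = 52

52


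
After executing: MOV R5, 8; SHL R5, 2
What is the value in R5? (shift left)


Register state trace:
  MOV R5, 8  → R5 = 8
  SHL R5, 2  → R5 = 8 << 2 = 8 * 2^2 = 32
Final: R5 = 32

32


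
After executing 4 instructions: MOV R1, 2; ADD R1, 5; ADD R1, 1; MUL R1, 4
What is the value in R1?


Register state trace:
  MOV R1, 2  → R1 = 2
  ADD R1, 5  → R1 = 2 + 5 = 7
  ADD R1, 1  → R1 = 7 + 1 = 8
  MUL R1, 4  → R1 = 8 * 4 = 32
Final: R1 = 32

32


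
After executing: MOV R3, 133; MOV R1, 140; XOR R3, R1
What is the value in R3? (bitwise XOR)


Register state trace:
  MOV R3, 133  → R3 = 133 (0b10000101)
  MOV R1, 140  → R1 = 140 (0b10001100)
  XOR R3, R1  → R3 = 133 XOR 140 = 9 (0b00001001)
Final: R3 = 9

9


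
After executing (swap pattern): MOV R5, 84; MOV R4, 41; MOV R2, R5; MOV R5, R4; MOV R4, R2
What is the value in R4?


Register state trace (swap pattern):
  MOV R5, 84  → R5 = 84
  MOV R4, 41  → R4 = 41
  MOV R2, R5  → R2 = 84  (save R5)
  MOV R5, R4  → R5 = 41  (R5 gets R4's value)
  MOV R4, R2  → R4 = 84  (R4 gets saved value)
Final: R4 = 84

84


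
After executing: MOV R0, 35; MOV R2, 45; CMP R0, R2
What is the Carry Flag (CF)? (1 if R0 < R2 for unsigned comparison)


Register state trace:
  MOV R0, 35  → R0 = 35
  MOV R2, 45  → R2 = 45
  CMP R0, R2  → unsigned 35 - 45: borrow occurs
  35 < 45, so CF = 1
CF = 1

1


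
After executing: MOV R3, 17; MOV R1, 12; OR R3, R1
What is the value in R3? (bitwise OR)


Register state trace:
  MOV R3, 17  → R3 = 17 (0b00010001)
  MOV R1, 12  → R1 = 12 (0b00001100)
  OR R3, R1   → R3 = 17 OR 12 = 29 (0b00011101)
Final: R3 = 29

29


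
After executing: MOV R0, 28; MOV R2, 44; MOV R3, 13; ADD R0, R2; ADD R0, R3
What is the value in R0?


Register state trace:
  MOV R0, 28  → R0 = 28
  MOV R2, 44  → R2 = 44
  MOV R3, 13  → R3 = 13
  ADD R0, R2  → R0 = 28 + 44 = 72
  ADD R0, R3  → R0 = 72 + 13 = 85
Final: R0 = 85

85


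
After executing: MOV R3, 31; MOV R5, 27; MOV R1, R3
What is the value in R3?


Register state trace:
  MOV R3, 31  → R3 = 31
  MOV R5, 27  → R5 = 27
  MOV R1, R3  → R1 = 31
Final: R3 = 31

31


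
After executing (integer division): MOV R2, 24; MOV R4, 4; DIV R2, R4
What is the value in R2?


Register state trace:
  MOV R2, 24  → R2 = 24
  MOV R4, 4  → R4 = 4
  DIV R2, R4  → R2 = 24 // 4 = 6
Final: R2 = 6

6


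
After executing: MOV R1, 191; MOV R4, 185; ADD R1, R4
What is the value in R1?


Register state trace:
  MOV R1, 191  → R1 = 191
  MOV R4, 185  → R4 = 185
  ADD R1, R4  → R1 = 191 + 185 = 376
Final: R1 = 376

376


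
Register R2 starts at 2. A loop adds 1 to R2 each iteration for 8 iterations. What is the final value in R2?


Starting value: R2 = 2
  Iter 1: R2 = 2 + 1 = 3
  Iter 2: R2 = 3 + 1 = 4
  Iter 3: R2 = 4 + 1 = 5
  Iter 4: R2 = 5 + 1 = 6
  Iter 5: R2 = 6 + 1 = 7
  Iter 6: R2 = 7 + 1 = 8
  Iter 7: R2 = 8 + 1 = 9
  Iter 8: R2 = 9 + 1 = 10
Final: R2 = 10

10


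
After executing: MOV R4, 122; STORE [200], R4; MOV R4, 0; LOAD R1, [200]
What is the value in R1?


Register and memory trace:
  MOV R4, 122  → R4 = 122
  STORE [200], R4  → mem[200] = 122
  MOV R4, 0  → R4 = 0
  LOAD R1, [200]  → R1 = mem[200] = 122
Final: R1 = 122

122


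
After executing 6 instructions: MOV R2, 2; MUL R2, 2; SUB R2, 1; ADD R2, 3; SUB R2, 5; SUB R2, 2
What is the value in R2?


Register state trace:
  MOV R2, 2  → R2 = 2
  MUL R2, 2  → R2 = 2 * 2 = 4
  SUB R2, 1  → R2 = 4 - 1 = 3
  ADD R2, 3  → R2 = 3 + 3 = 6
  SUB R2, 5  → R2 = 6 - 5 = 1
  SUB R2, 2  → R2 = 1 - 2 = -1
Final: R2 = -1

-1


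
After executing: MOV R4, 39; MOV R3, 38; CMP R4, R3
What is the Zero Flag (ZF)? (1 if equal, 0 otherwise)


Register state trace:
  MOV R4, 39  → R4 = 39
  MOV R3, 38  → R3 = 38
  CMP R4, R3  → computes 39 - 38 = 1
  Result is nonzero, so values are not equal
ZF = 0

0


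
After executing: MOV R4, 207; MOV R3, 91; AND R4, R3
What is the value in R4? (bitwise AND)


Register state trace:
  MOV R4, 207  → R4 = 207 (0b11001111)
  MOV R3, 91  → R3 = 91 (0b01011011)
  AND R4, R3  → R4 = 207 AND 91 = 75 (0b01001011)
Final: R4 = 75

75


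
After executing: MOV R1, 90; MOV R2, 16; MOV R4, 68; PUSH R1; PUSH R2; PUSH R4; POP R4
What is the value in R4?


Stack trace (top is rightmost):
  MOV R1, 90  → R1 = 90
  MOV R2, 16  → R2 = 16
  MOV R4, 68  → R4 = 68
  PUSH R1  → stack: [90]
  PUSH R2  → stack: [90, 16]
  PUSH R4  → stack: [90, 16, 68]
  POP R4  → R4 = 68, stack: [90, 16]
Final: R4 = 68

68


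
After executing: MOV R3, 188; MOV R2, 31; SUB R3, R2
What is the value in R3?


Register state trace:
  MOV R3, 188  → R3 = 188
  MOV R2, 31  → R2 = 31
  SUB R3, R2  → R3 = 188 - 31 = 157
Final: R3 = 157

157


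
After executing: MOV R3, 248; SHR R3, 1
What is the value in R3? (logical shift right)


Register state trace:
  MOV R3, 248  → R3 = 248
  SHR R3, 1  → R3 = 248 >> 1 = 248 // 2^1 = 124
Final: R3 = 124

124


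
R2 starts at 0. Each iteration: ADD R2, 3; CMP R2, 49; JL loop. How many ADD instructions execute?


Loop trace (R2 starts at 0, target 49, step 3):
  ADD #1: R2 = 0 + 3 = 3  → 3 < 49, loop
  ADD #2: R2 = 3 + 3 = 6  → 6 < 49, loop
  ADD #3: R2 = 6 + 3 = 9  → 9 < 49, loop
  ADD #4: R2 = 9 + 3 = 12  → 12 < 49, loop
  ADD #5: R2 = 12 + 3 = 15  → 15 < 49, loop
  ADD #6: R2 = 15 + 3 = 18  → 18 < 49, loop
  ADD #7: R2 = 18 + 3 = 21  → 21 < 49, loop
  ADD #8: R2 = 21 + 3 = 24  → 24 < 49, loop
  ADD #9: R2 = 24 + 3 = 27  → 27 < 49, loop
  ADD #10: R2 = 27 + 3 = 30  → 30 < 49, loop
  ADD #11: R2 = 30 + 3 = 33  → 33 < 49, loop
  ADD #12: R2 = 33 + 3 = 36  → 36 < 49, loop
  ADD #13: R2 = 36 + 3 = 39  → 39 < 49, loop
  ADD #14: R2 = 39 + 3 = 42  → 42 < 49, loop
  ADD #15: R2 = 42 + 3 = 45  → 45 < 49, loop
  ADD #16: R2 = 45 + 3 = 48  → 48 < 49, loop
  ADD #17: R2 = 48 + 3 = 51  → 51 >= 49, exit
Total ADD instructions: 17

17


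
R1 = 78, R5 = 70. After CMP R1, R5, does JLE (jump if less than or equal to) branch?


Trace:
  R1 = 78, R5 = 70
  CMP R1, R5  → compares 78 vs 70
  JLE checks: is 78 less than or equal to 70?
  78 > 70, so condition is false
Branch taken: No

No


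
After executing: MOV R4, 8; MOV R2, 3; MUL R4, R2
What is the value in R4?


Register state trace:
  MOV R4, 8  → R4 = 8
  MOV R2, 3  → R2 = 3
  MUL R4, R2  → R4 = 8 * 3 = 24
Final: R4 = 24

24


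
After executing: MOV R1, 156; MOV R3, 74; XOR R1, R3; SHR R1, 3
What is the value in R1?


Register state trace:
  MOV R1, 156  → R1 = 156 (0b10011100)
  MOV R3, 74  → R3 = 74 (0b01001010)
  XOR R1, R3  → R1 = 156 XOR 74 = 214 (0b11010110)
  SHR R1, 3  → R1 = 214 >> 3 = 26
Final: R1 = 26

26


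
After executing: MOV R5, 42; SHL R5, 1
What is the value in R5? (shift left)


Register state trace:
  MOV R5, 42  → R5 = 42
  SHL R5, 1  → R5 = 42 << 1 = 42 * 2^1 = 84
Final: R5 = 84

84


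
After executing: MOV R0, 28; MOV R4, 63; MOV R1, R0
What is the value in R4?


Register state trace:
  MOV R0, 28  → R0 = 28
  MOV R4, 63  → R4 = 63
  MOV R1, R0  → R1 = 28
Final: R4 = 63

63


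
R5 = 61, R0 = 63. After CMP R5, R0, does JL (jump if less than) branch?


Trace:
  R5 = 61, R0 = 63
  CMP R5, R0  → compares 61 vs 63
  JL checks: is 61 less than 63?
  61 < 63, so condition is true
Branch taken: Yes

Yes


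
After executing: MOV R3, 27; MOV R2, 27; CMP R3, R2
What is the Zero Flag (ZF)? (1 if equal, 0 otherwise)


Register state trace:
  MOV R3, 27  → R3 = 27
  MOV R2, 27  → R2 = 27
  CMP R3, R2  → computes 27 - 27 = 0
  Result is zero, so values are equal
ZF = 1

1


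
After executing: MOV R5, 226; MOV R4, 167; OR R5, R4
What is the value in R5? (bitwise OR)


Register state trace:
  MOV R5, 226  → R5 = 226 (0b11100010)
  MOV R4, 167  → R4 = 167 (0b10100111)
  OR R5, R4   → R5 = 226 OR 167 = 231 (0b11100111)
Final: R5 = 231

231


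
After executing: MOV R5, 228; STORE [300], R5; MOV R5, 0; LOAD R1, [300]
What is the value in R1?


Register and memory trace:
  MOV R5, 228  → R5 = 228
  STORE [300], R5  → mem[300] = 228
  MOV R5, 0  → R5 = 0
  LOAD R1, [300]  → R1 = mem[300] = 228
Final: R1 = 228

228


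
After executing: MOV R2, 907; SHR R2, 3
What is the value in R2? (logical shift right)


Register state trace:
  MOV R2, 907  → R2 = 907
  SHR R2, 3  → R2 = 907 >> 3 = 907 // 2^3 = 113
Final: R2 = 113

113


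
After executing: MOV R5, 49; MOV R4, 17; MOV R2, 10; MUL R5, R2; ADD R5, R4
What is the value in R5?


Register state trace:
  MOV R5, 49  → R5 = 49
  MOV R4, 17  → R4 = 17
  MOV R2, 10  → R2 = 10
  MUL R5, R2  → R5 = 49 * 10 = 490
  ADD R5, R4  → R5 = 490 + 17 = 507
Final: R5 = 507

507


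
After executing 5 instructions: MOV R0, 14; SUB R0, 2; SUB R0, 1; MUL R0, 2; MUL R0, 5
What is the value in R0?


Register state trace:
  MOV R0, 14  → R0 = 14
  SUB R0, 2  → R0 = 14 - 2 = 12
  SUB R0, 1  → R0 = 12 - 1 = 11
  MUL R0, 2  → R0 = 11 * 2 = 22
  MUL R0, 5  → R0 = 22 * 5 = 110
Final: R0 = 110

110


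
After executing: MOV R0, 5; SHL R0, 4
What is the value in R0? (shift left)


Register state trace:
  MOV R0, 5  → R0 = 5
  SHL R0, 4  → R0 = 5 << 4 = 5 * 2^4 = 80
Final: R0 = 80

80


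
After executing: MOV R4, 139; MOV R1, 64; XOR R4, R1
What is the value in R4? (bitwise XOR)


Register state trace:
  MOV R4, 139  → R4 = 139 (0b10001011)
  MOV R1, 64  → R1 = 64 (0b01000000)
  XOR R4, R1  → R4 = 139 XOR 64 = 203 (0b11001011)
Final: R4 = 203

203


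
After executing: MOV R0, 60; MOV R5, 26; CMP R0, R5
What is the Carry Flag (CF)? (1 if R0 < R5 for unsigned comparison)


Register state trace:
  MOV R0, 60  → R0 = 60
  MOV R5, 26  → R5 = 26
  CMP R0, R5  → unsigned 60 - 26: no borrow
  60 >= 26, so CF = 0
CF = 0

0


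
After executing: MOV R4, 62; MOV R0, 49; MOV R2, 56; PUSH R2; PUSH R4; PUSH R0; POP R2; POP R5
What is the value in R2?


Stack trace (top is rightmost):
  MOV R4, 62  → R4 = 62
  MOV R0, 49  → R0 = 49
  MOV R2, 56  → R2 = 56
  PUSH R2  → stack: [56]
  PUSH R4  → stack: [56, 62]
  PUSH R0  → stack: [56, 62, 49]
  POP R2  → R2 = 49, stack: [56, 62]
  POP R5  → R5 = 62, stack: [56]
Final: R2 = 49

49


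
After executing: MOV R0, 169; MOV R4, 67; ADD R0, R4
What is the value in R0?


Register state trace:
  MOV R0, 169  → R0 = 169
  MOV R4, 67  → R4 = 67
  ADD R0, R4  → R0 = 169 + 67 = 236
Final: R0 = 236

236


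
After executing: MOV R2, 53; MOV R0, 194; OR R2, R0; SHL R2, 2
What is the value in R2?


Register state trace:
  MOV R2, 53  → R2 = 53 (0b00110101)
  MOV R0, 194  → R0 = 194 (0b11000010)
  OR R2, R0  → R2 = 53 OR 194 = 247 (0b11110111)
  SHL R2, 2  → R2 = 247 << 2 = 988
Final: R2 = 988

988


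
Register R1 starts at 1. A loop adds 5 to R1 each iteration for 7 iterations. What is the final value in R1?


Starting value: R1 = 1
  Iter 1: R1 = 1 + 5 = 6
  Iter 2: R1 = 6 + 5 = 11
  Iter 3: R1 = 11 + 5 = 16
  Iter 4: R1 = 16 + 5 = 21
  Iter 5: R1 = 21 + 5 = 26
  Iter 6: R1 = 26 + 5 = 31
  Iter 7: R1 = 31 + 5 = 36
Final: R1 = 36

36


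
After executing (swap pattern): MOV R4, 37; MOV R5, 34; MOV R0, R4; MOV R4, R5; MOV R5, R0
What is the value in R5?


Register state trace (swap pattern):
  MOV R4, 37  → R4 = 37
  MOV R5, 34  → R5 = 34
  MOV R0, R4  → R0 = 37  (save R4)
  MOV R4, R5  → R4 = 34  (R4 gets R5's value)
  MOV R5, R0  → R5 = 37  (R5 gets saved value)
Final: R5 = 37

37


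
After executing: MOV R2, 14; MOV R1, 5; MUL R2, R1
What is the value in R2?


Register state trace:
  MOV R2, 14  → R2 = 14
  MOV R1, 5  → R1 = 5
  MUL R2, R1  → R2 = 14 * 5 = 70
Final: R2 = 70

70


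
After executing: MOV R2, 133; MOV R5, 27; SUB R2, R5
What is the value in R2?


Register state trace:
  MOV R2, 133  → R2 = 133
  MOV R5, 27  → R5 = 27
  SUB R2, R5  → R2 = 133 - 27 = 106
Final: R2 = 106

106


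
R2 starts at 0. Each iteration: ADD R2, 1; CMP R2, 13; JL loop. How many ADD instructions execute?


Loop trace (R2 starts at 0, target 13, step 1):
  ADD #1: R2 = 0 + 1 = 1  → 1 < 13, loop
  ADD #2: R2 = 1 + 1 = 2  → 2 < 13, loop
  ADD #3: R2 = 2 + 1 = 3  → 3 < 13, loop
  ADD #4: R2 = 3 + 1 = 4  → 4 < 13, loop
  ADD #5: R2 = 4 + 1 = 5  → 5 < 13, loop
  ADD #6: R2 = 5 + 1 = 6  → 6 < 13, loop
  ADD #7: R2 = 6 + 1 = 7  → 7 < 13, loop
  ADD #8: R2 = 7 + 1 = 8  → 8 < 13, loop
  ADD #9: R2 = 8 + 1 = 9  → 9 < 13, loop
  ADD #10: R2 = 9 + 1 = 10  → 10 < 13, loop
  ADD #11: R2 = 10 + 1 = 11  → 11 < 13, loop
  ADD #12: R2 = 11 + 1 = 12  → 12 < 13, loop
  ADD #13: R2 = 12 + 1 = 13  → 13 >= 13, exit
Total ADD instructions: 13

13


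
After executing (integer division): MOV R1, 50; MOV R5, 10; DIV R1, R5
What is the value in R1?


Register state trace:
  MOV R1, 50  → R1 = 50
  MOV R5, 10  → R5 = 10
  DIV R1, R5  → R1 = 50 // 10 = 5
Final: R1 = 5

5


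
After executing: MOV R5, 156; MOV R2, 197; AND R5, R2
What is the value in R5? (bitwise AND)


Register state trace:
  MOV R5, 156  → R5 = 156 (0b10011100)
  MOV R2, 197  → R2 = 197 (0b11000101)
  AND R5, R2  → R5 = 156 AND 197 = 132 (0b10000100)
Final: R5 = 132

132


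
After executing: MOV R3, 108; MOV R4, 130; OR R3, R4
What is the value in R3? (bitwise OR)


Register state trace:
  MOV R3, 108  → R3 = 108 (0b01101100)
  MOV R4, 130  → R4 = 130 (0b10000010)
  OR R3, R4   → R3 = 108 OR 130 = 238 (0b11101110)
Final: R3 = 238

238


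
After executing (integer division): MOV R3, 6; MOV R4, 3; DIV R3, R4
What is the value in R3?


Register state trace:
  MOV R3, 6  → R3 = 6
  MOV R4, 3  → R4 = 3
  DIV R3, R4  → R3 = 6 // 3 = 2
Final: R3 = 2

2


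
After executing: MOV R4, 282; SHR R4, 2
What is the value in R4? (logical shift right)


Register state trace:
  MOV R4, 282  → R4 = 282
  SHR R4, 2  → R4 = 282 >> 2 = 282 // 2^2 = 70
Final: R4 = 70

70


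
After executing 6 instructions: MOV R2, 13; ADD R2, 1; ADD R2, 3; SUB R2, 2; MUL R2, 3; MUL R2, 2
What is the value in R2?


Register state trace:
  MOV R2, 13  → R2 = 13
  ADD R2, 1  → R2 = 13 + 1 = 14
  ADD R2, 3  → R2 = 14 + 3 = 17
  SUB R2, 2  → R2 = 17 - 2 = 15
  MUL R2, 3  → R2 = 15 * 3 = 45
  MUL R2, 2  → R2 = 45 * 2 = 90
Final: R2 = 90

90


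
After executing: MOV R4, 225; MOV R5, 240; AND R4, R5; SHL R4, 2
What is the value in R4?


Register state trace:
  MOV R4, 225  → R4 = 225 (0b11100001)
  MOV R5, 240  → R5 = 240 (0b11110000)
  AND R4, R5  → R4 = 225 AND 240 = 224 (0b11100000)
  SHL R4, 2  → R4 = 224 << 2 = 896
Final: R4 = 896

896


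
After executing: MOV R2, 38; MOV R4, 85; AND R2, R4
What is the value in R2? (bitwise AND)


Register state trace:
  MOV R2, 38  → R2 = 38 (0b00100110)
  MOV R4, 85  → R4 = 85 (0b01010101)
  AND R2, R4  → R2 = 38 AND 85 = 4 (0b00000100)
Final: R2 = 4

4


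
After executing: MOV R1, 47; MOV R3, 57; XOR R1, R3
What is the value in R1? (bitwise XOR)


Register state trace:
  MOV R1, 47  → R1 = 47 (0b00101111)
  MOV R3, 57  → R3 = 57 (0b00111001)
  XOR R1, R3  → R1 = 47 XOR 57 = 22 (0b00010110)
Final: R1 = 22

22


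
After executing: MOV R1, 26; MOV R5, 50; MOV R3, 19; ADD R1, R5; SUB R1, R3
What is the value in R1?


Register state trace:
  MOV R1, 26  → R1 = 26
  MOV R5, 50  → R5 = 50
  MOV R3, 19  → R3 = 19
  ADD R1, R5  → R1 = 26 + 50 = 76
  SUB R1, R3  → R1 = 76 - 19 = 57
Final: R1 = 57

57


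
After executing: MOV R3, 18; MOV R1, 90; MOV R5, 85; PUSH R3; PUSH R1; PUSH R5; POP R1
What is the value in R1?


Stack trace (top is rightmost):
  MOV R3, 18  → R3 = 18
  MOV R1, 90  → R1 = 90
  MOV R5, 85  → R5 = 85
  PUSH R3  → stack: [18]
  PUSH R1  → stack: [18, 90]
  PUSH R5  → stack: [18, 90, 85]
  POP R1  → R1 = 85, stack: [18, 90]
Final: R1 = 85

85


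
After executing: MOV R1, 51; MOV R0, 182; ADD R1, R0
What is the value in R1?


Register state trace:
  MOV R1, 51  → R1 = 51
  MOV R0, 182  → R0 = 182
  ADD R1, R0  → R1 = 51 + 182 = 233
Final: R1 = 233

233


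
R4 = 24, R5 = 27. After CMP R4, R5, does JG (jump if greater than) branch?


Trace:
  R4 = 24, R5 = 27
  CMP R4, R5  → compares 24 vs 27
  JG checks: is 24 greater than 27?
  24 < 27, so condition is false
Branch taken: No

No


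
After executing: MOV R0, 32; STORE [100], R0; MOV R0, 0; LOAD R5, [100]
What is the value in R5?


Register and memory trace:
  MOV R0, 32  → R0 = 32
  STORE [100], R0  → mem[100] = 32
  MOV R0, 0  → R0 = 0
  LOAD R5, [100]  → R5 = mem[100] = 32
Final: R5 = 32

32


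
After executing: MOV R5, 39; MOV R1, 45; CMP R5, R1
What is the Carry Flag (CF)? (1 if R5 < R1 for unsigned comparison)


Register state trace:
  MOV R5, 39  → R5 = 39
  MOV R1, 45  → R1 = 45
  CMP R5, R1  → unsigned 39 - 45: borrow occurs
  39 < 45, so CF = 1
CF = 1

1


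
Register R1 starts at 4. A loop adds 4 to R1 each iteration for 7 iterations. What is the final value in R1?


Starting value: R1 = 4
  Iter 1: R1 = 4 + 4 = 8
  Iter 2: R1 = 8 + 4 = 12
  Iter 3: R1 = 12 + 4 = 16
  Iter 4: R1 = 16 + 4 = 20
  Iter 5: R1 = 20 + 4 = 24
  Iter 6: R1 = 24 + 4 = 28
  Iter 7: R1 = 28 + 4 = 32
Final: R1 = 32

32


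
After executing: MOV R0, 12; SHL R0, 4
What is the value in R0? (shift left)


Register state trace:
  MOV R0, 12  → R0 = 12
  SHL R0, 4  → R0 = 12 << 4 = 12 * 2^4 = 192
Final: R0 = 192

192


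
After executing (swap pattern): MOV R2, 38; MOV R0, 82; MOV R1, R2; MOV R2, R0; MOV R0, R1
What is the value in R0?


Register state trace (swap pattern):
  MOV R2, 38  → R2 = 38
  MOV R0, 82  → R0 = 82
  MOV R1, R2  → R1 = 38  (save R2)
  MOV R2, R0  → R2 = 82  (R2 gets R0's value)
  MOV R0, R1  → R0 = 38  (R0 gets saved value)
Final: R0 = 38

38


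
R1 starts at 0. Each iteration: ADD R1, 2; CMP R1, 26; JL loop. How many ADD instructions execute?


Loop trace (R1 starts at 0, target 26, step 2):
  ADD #1: R1 = 0 + 2 = 2  → 2 < 26, loop
  ADD #2: R1 = 2 + 2 = 4  → 4 < 26, loop
  ADD #3: R1 = 4 + 2 = 6  → 6 < 26, loop
  ADD #4: R1 = 6 + 2 = 8  → 8 < 26, loop
  ADD #5: R1 = 8 + 2 = 10  → 10 < 26, loop
  ADD #6: R1 = 10 + 2 = 12  → 12 < 26, loop
  ADD #7: R1 = 12 + 2 = 14  → 14 < 26, loop
  ADD #8: R1 = 14 + 2 = 16  → 16 < 26, loop
  ADD #9: R1 = 16 + 2 = 18  → 18 < 26, loop
  ADD #10: R1 = 18 + 2 = 20  → 20 < 26, loop
  ADD #11: R1 = 20 + 2 = 22  → 22 < 26, loop
  ADD #12: R1 = 22 + 2 = 24  → 24 < 26, loop
  ADD #13: R1 = 24 + 2 = 26  → 26 >= 26, exit
Total ADD instructions: 13

13


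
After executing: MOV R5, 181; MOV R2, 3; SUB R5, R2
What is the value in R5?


Register state trace:
  MOV R5, 181  → R5 = 181
  MOV R2, 3  → R2 = 3
  SUB R5, R2  → R5 = 181 - 3 = 178
Final: R5 = 178

178


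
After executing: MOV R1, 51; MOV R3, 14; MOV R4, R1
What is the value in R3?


Register state trace:
  MOV R1, 51  → R1 = 51
  MOV R3, 14  → R3 = 14
  MOV R4, R1  → R4 = 51
Final: R3 = 14

14


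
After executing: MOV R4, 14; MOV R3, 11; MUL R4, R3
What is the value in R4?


Register state trace:
  MOV R4, 14  → R4 = 14
  MOV R3, 11  → R3 = 11
  MUL R4, R3  → R4 = 14 * 11 = 154
Final: R4 = 154

154


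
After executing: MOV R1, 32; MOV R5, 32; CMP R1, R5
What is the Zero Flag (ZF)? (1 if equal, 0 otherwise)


Register state trace:
  MOV R1, 32  → R1 = 32
  MOV R5, 32  → R5 = 32
  CMP R1, R5  → computes 32 - 32 = 0
  Result is zero, so values are equal
ZF = 1

1


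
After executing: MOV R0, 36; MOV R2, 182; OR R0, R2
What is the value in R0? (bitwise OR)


Register state trace:
  MOV R0, 36  → R0 = 36 (0b00100100)
  MOV R2, 182  → R2 = 182 (0b10110110)
  OR R0, R2   → R0 = 36 OR 182 = 182 (0b10110110)
Final: R0 = 182

182


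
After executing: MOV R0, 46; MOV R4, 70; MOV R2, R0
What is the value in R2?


Register state trace:
  MOV R0, 46  → R0 = 46
  MOV R4, 70  → R4 = 70
  MOV R2, R0  → R2 = 46
Final: R2 = 46

46


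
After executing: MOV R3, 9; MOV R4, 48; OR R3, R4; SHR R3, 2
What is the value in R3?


Register state trace:
  MOV R3, 9  → R3 = 9 (0b00001001)
  MOV R4, 48  → R4 = 48 (0b00110000)
  OR R3, R4  → R3 = 9 OR 48 = 57 (0b00111001)
  SHR R3, 2  → R3 = 57 >> 2 = 14
Final: R3 = 14

14


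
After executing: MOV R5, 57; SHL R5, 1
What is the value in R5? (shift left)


Register state trace:
  MOV R5, 57  → R5 = 57
  SHL R5, 1  → R5 = 57 << 1 = 57 * 2^1 = 114
Final: R5 = 114

114


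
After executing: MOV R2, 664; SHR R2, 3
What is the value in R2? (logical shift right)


Register state trace:
  MOV R2, 664  → R2 = 664
  SHR R2, 3  → R2 = 664 >> 3 = 664 // 2^3 = 83
Final: R2 = 83

83


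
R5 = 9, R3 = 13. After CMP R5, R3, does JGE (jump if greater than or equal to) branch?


Trace:
  R5 = 9, R3 = 13
  CMP R5, R3  → compares 9 vs 13
  JGE checks: is 9 greater than or equal to 13?
  9 < 13, so condition is false
Branch taken: No

No


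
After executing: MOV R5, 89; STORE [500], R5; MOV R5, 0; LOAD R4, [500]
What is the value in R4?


Register and memory trace:
  MOV R5, 89  → R5 = 89
  STORE [500], R5  → mem[500] = 89
  MOV R5, 0  → R5 = 0
  LOAD R4, [500]  → R4 = mem[500] = 89
Final: R4 = 89

89


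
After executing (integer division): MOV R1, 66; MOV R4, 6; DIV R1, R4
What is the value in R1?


Register state trace:
  MOV R1, 66  → R1 = 66
  MOV R4, 6  → R4 = 6
  DIV R1, R4  → R1 = 66 // 6 = 11
Final: R1 = 11

11


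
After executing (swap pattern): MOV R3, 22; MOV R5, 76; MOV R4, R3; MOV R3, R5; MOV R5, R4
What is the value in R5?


Register state trace (swap pattern):
  MOV R3, 22  → R3 = 22
  MOV R5, 76  → R5 = 76
  MOV R4, R3  → R4 = 22  (save R3)
  MOV R3, R5  → R3 = 76  (R3 gets R5's value)
  MOV R5, R4  → R5 = 22  (R5 gets saved value)
Final: R5 = 22

22


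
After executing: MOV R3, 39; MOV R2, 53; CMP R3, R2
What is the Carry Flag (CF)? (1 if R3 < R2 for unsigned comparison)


Register state trace:
  MOV R3, 39  → R3 = 39
  MOV R2, 53  → R2 = 53
  CMP R3, R2  → unsigned 39 - 53: borrow occurs
  39 < 53, so CF = 1
CF = 1

1


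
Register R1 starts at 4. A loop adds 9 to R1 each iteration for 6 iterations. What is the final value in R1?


Starting value: R1 = 4
  Iter 1: R1 = 4 + 9 = 13
  Iter 2: R1 = 13 + 9 = 22
  Iter 3: R1 = 22 + 9 = 31
  Iter 4: R1 = 31 + 9 = 40
  Iter 5: R1 = 40 + 9 = 49
  Iter 6: R1 = 49 + 9 = 58
Final: R1 = 58

58


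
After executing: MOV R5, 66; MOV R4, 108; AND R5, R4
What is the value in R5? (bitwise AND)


Register state trace:
  MOV R5, 66  → R5 = 66 (0b01000010)
  MOV R4, 108  → R4 = 108 (0b01101100)
  AND R5, R4  → R5 = 66 AND 108 = 64 (0b01000000)
Final: R5 = 64

64


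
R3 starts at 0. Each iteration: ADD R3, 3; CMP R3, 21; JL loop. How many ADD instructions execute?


Loop trace (R3 starts at 0, target 21, step 3):
  ADD #1: R3 = 0 + 3 = 3  → 3 < 21, loop
  ADD #2: R3 = 3 + 3 = 6  → 6 < 21, loop
  ADD #3: R3 = 6 + 3 = 9  → 9 < 21, loop
  ADD #4: R3 = 9 + 3 = 12  → 12 < 21, loop
  ADD #5: R3 = 12 + 3 = 15  → 15 < 21, loop
  ADD #6: R3 = 15 + 3 = 18  → 18 < 21, loop
  ADD #7: R3 = 18 + 3 = 21  → 21 >= 21, exit
Total ADD instructions: 7

7


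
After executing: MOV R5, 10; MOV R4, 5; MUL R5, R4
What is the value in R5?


Register state trace:
  MOV R5, 10  → R5 = 10
  MOV R4, 5  → R4 = 5
  MUL R5, R4  → R5 = 10 * 5 = 50
Final: R5 = 50

50


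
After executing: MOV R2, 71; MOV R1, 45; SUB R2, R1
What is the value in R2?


Register state trace:
  MOV R2, 71  → R2 = 71
  MOV R1, 45  → R1 = 45
  SUB R2, R1  → R2 = 71 - 45 = 26
Final: R2 = 26

26


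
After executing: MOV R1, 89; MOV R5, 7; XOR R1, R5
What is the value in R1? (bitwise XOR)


Register state trace:
  MOV R1, 89  → R1 = 89 (0b01011001)
  MOV R5, 7  → R5 = 7 (0b00000111)
  XOR R1, R5  → R1 = 89 XOR 7 = 94 (0b01011110)
Final: R1 = 94

94


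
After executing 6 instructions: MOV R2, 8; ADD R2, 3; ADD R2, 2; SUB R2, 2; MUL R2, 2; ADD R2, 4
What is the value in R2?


Register state trace:
  MOV R2, 8  → R2 = 8
  ADD R2, 3  → R2 = 8 + 3 = 11
  ADD R2, 2  → R2 = 11 + 2 = 13
  SUB R2, 2  → R2 = 13 - 2 = 11
  MUL R2, 2  → R2 = 11 * 2 = 22
  ADD R2, 4  → R2 = 22 + 4 = 26
Final: R2 = 26

26


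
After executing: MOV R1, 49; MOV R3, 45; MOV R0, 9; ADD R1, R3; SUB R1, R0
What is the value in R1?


Register state trace:
  MOV R1, 49  → R1 = 49
  MOV R3, 45  → R3 = 45
  MOV R0, 9  → R0 = 9
  ADD R1, R3  → R1 = 49 + 45 = 94
  SUB R1, R0  → R1 = 94 - 9 = 85
Final: R1 = 85

85


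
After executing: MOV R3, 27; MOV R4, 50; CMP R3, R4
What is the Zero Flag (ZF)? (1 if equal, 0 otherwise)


Register state trace:
  MOV R3, 27  → R3 = 27
  MOV R4, 50  → R4 = 50
  CMP R3, R4  → computes 27 - 50 = -23
  Result is nonzero, so values are not equal
ZF = 0

0


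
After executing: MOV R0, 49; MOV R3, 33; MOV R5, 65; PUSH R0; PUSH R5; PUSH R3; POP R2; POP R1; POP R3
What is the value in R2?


Stack trace (top is rightmost):
  MOV R0, 49  → R0 = 49
  MOV R3, 33  → R3 = 33
  MOV R5, 65  → R5 = 65
  PUSH R0  → stack: [49]
  PUSH R5  → stack: [49, 65]
  PUSH R3  → stack: [49, 65, 33]
  POP R2  → R2 = 33, stack: [49, 65]
  POP R1  → R1 = 65, stack: [49]
  POP R3  → R3 = 49, stack: []
Final: R2 = 33

33


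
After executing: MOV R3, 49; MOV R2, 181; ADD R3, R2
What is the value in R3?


Register state trace:
  MOV R3, 49  → R3 = 49
  MOV R2, 181  → R2 = 181
  ADD R3, R2  → R3 = 49 + 181 = 230
Final: R3 = 230

230


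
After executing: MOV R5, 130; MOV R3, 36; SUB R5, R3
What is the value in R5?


Register state trace:
  MOV R5, 130  → R5 = 130
  MOV R3, 36  → R3 = 36
  SUB R5, R3  → R5 = 130 - 36 = 94
Final: R5 = 94

94


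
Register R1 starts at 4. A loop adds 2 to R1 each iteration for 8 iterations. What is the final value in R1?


Starting value: R1 = 4
  Iter 1: R1 = 4 + 2 = 6
  Iter 2: R1 = 6 + 2 = 8
  Iter 3: R1 = 8 + 2 = 10
  Iter 4: R1 = 10 + 2 = 12
  Iter 5: R1 = 12 + 2 = 14
  Iter 6: R1 = 14 + 2 = 16
  Iter 7: R1 = 16 + 2 = 18
  Iter 8: R1 = 18 + 2 = 20
Final: R1 = 20

20


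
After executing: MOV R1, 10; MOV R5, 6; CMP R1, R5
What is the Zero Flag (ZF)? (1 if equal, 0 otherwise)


Register state trace:
  MOV R1, 10  → R1 = 10
  MOV R5, 6  → R5 = 6
  CMP R1, R5  → computes 10 - 6 = 4
  Result is nonzero, so values are not equal
ZF = 0

0


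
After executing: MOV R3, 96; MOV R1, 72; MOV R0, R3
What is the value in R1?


Register state trace:
  MOV R3, 96  → R3 = 96
  MOV R1, 72  → R1 = 72
  MOV R0, R3  → R0 = 96
Final: R1 = 72

72


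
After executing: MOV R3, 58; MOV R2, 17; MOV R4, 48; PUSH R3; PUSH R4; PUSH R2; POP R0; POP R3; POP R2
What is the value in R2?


Stack trace (top is rightmost):
  MOV R3, 58  → R3 = 58
  MOV R2, 17  → R2 = 17
  MOV R4, 48  → R4 = 48
  PUSH R3  → stack: [58]
  PUSH R4  → stack: [58, 48]
  PUSH R2  → stack: [58, 48, 17]
  POP R0  → R0 = 17, stack: [58, 48]
  POP R3  → R3 = 48, stack: [58]
  POP R2  → R2 = 58, stack: []
Final: R2 = 58

58


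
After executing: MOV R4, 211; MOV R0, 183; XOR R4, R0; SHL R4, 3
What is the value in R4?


Register state trace:
  MOV R4, 211  → R4 = 211 (0b11010011)
  MOV R0, 183  → R0 = 183 (0b10110111)
  XOR R4, R0  → R4 = 211 XOR 183 = 100 (0b01100100)
  SHL R4, 3  → R4 = 100 << 3 = 800
Final: R4 = 800

800
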